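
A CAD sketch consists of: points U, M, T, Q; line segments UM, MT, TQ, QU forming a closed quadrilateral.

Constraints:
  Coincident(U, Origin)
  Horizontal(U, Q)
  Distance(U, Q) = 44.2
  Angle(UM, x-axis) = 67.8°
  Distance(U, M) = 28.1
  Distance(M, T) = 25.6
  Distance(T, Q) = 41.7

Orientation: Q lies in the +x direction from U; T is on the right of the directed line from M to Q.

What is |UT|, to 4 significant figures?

3.067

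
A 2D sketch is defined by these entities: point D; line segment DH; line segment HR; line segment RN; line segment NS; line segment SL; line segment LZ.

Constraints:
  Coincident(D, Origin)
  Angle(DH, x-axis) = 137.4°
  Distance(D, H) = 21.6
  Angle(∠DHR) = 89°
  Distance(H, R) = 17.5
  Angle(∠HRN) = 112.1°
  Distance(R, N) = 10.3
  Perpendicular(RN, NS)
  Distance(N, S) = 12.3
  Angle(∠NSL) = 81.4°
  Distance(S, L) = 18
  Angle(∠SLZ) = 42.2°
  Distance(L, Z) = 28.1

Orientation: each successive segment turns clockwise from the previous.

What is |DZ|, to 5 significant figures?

30.023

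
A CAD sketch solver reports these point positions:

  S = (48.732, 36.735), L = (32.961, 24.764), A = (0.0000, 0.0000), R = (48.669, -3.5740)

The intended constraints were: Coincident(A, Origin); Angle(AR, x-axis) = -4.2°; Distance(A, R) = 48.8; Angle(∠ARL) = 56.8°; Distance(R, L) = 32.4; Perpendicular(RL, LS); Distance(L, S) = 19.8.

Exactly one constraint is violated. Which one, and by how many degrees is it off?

Perpendicular(RL, LS) — off by 8.20°.

A = (0.00, 0.00) ✓; AR at -4.200° ✓; |AR| = 48.80 ✓; ∠ARL = 56.80° ✓; |RL| = 32.40 ✓; ∠(RL, LS) = 81.80° ✗; |LS| = 19.80 ✓.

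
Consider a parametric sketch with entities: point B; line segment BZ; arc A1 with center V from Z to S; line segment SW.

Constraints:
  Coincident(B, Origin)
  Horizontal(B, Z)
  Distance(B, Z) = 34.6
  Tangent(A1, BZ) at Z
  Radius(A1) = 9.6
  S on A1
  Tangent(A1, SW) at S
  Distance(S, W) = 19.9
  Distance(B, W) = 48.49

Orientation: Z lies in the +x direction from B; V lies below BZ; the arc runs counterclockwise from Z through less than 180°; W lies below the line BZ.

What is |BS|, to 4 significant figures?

30.18

Checks: |VS| = 9.600 ✓; ∠(VS, SW) = 90.00° ✓; |SW| = 19.90 ✓; |BW| = 48.49 ✓.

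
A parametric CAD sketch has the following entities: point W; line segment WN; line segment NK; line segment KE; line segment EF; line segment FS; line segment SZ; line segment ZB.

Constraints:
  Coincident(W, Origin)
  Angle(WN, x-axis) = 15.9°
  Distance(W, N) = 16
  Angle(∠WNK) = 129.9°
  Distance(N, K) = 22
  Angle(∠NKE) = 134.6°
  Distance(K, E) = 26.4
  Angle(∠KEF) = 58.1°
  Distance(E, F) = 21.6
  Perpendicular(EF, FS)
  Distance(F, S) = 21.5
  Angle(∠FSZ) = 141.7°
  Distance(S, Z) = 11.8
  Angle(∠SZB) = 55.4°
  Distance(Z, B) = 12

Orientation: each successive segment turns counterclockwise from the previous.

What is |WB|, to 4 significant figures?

37.41

∠FSZ = 141.7° gives SZ at 1.600° from the x-axis; with |SZ| = 11.8, Z = (30.83, 19.22). ∠SZB = 55.4° gives ZB at 126.2° from the x-axis; with |ZB| = 12.0, B = (23.74, 28.91). Then |WB| = |B − W| = 37.41.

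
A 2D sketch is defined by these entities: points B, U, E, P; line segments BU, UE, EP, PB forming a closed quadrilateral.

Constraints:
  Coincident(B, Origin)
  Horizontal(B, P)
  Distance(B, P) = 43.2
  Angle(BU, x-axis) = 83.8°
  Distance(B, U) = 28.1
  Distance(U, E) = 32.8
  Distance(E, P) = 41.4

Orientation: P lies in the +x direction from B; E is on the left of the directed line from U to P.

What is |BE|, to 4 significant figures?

52.32

B is at the origin; BP is horizontal with |BP| = 43.2 and P in +x, so P = (43.2, 0). BU runs at 83.8° with |BU| = 28.1, so U = (3.035, 27.94). E is determined by |UE| = 32.8 and |EP| = 41.4 together: it lies at the intersection of circle(U, 32.8) and circle(P, 41.4). With |UP| = 48.92, the foot of the radical line on UP is 17.94 from U and the perpendicular offset is √(32.8² − 17.94²) = 27.46. Taking the left-of-UP solution: E = (33.44, 40.23).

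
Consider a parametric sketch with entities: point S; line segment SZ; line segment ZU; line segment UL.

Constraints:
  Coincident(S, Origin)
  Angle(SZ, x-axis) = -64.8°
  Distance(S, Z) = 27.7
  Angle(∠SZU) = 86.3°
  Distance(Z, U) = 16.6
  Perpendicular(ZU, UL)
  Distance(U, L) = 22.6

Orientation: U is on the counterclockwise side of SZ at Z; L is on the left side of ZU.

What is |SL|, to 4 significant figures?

15.65

S is at the origin; SZ runs at -64.8° with length 27.7, so Z = 27.7·(cos -64.8°, sin -64.8°) = (11.79, -25.06). ∠SZU = 86.3°, so ZU runs at -64.8° + (180° − 86.3°) = 28.90° from the x-axis; with |ZU| = 16.6, U = Z + 16.6·(cos 28.90°, sin 28.90°) = (26.33, -17.04). ZU is perpendicular to UL; with |UL| = 22.6 on the left of ZU, L = U + 22.6·(-0.4833, 0.8755) = (15.40, 2.744). Then |SL| = |L − S| = 15.65.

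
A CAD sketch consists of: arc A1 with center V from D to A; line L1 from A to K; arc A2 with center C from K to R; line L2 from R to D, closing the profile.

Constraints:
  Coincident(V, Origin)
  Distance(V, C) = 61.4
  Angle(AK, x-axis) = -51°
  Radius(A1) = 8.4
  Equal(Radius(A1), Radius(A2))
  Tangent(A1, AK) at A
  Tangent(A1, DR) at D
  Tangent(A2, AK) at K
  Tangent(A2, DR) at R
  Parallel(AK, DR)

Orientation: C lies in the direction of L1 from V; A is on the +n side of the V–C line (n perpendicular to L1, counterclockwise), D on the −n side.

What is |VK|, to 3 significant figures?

62.0

The slot axis is L1's direction at -51.0°, so u = (cos -51.0°, sin -51.0°) = (0.629, -0.777) and n = (−sin -51.0°, cos -51.0°) = (0.777, 0.629). V is at the origin and C lies 61.4 along u from V, so C = 61.4·u = (38.6, -47.7). Tangency of A1 to both parallel lines with radius 8.4 puts A and D at V ± 8.4·n: A = (6.53, 5.29), D = (-6.53, -5.29). Equal radii place K and R the same way about C: K = C + 8.4·n = (45.2, -42.4), R = C − 8.4·n = (32.1, -53.0). Then |VK| = |K − V| = 62.0.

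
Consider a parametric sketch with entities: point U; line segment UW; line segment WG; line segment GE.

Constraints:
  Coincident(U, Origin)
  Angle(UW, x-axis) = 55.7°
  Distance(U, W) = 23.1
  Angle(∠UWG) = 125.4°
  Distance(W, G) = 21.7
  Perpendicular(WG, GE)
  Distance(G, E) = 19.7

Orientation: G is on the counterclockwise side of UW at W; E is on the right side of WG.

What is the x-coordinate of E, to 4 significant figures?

23.97

U is at the origin; UW runs at 55.7° with length 23.1, so W = 23.1·(cos 55.7°, sin 55.7°) = (13.02, 19.08). ∠UWG = 125.4°, so WG runs at 55.7° + (180° − 125.4°) = 110.3° from the x-axis; with |WG| = 21.7, G = W + 21.7·(cos 110.3°, sin 110.3°) = (5.489, 39.44). WG is perpendicular to GE; with |GE| = 19.7 on the right of WG, E = G + 19.7·(0.9379, 0.3469) = (23.97, 46.27). So E.x = 23.97.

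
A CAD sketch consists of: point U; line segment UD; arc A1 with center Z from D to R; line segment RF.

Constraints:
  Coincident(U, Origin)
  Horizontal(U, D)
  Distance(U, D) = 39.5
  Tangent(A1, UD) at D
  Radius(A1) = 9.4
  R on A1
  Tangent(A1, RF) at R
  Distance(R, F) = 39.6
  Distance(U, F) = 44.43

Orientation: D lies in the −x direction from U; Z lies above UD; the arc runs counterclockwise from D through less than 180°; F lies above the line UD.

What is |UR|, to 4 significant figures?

31.40

U is at the origin; UD is horizontal with |UD| = 39.5 and D on the −x side, so D = (-39.50, 0.000). Since A1 is tangent to UD there, ZD ⟂ UD, so Z = D + (0, 9.4) = (-39.50, 9.400). Since ZR ⟂ RF (tangency), |ZF| = √(9.4² + 39.6²) = 40.70 regardless of where R sits on A1. So F lies on both circle(U, 44.43) and circle(Z, 40.70); the above-UD intersection is F = (-14.93, 41.85). R is the foot of the tangent from F: R = (-30.90, 5.609).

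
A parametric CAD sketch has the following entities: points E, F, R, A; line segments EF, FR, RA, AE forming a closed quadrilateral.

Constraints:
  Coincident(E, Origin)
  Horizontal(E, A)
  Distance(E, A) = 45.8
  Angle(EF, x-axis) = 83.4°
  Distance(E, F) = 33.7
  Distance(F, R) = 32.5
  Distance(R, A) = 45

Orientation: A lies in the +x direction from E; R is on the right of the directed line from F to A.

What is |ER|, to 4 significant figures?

1.385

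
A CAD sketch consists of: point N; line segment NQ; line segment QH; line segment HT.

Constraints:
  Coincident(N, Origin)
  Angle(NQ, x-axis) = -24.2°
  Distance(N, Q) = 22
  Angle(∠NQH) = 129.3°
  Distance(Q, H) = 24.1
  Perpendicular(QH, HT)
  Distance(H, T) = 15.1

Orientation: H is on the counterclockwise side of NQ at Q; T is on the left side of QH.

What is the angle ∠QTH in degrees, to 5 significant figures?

57.931°

N is at the origin; NQ runs at -24.2° with length 22.0, so Q = 22.0·(cos -24.2°, sin -24.2°) = (20.067, -9.0183). ∠NQH = 129.3°, so QH runs at -24.2° + (180° − 129.3°) = 26.500° from the x-axis; with |QH| = 24.1, H = Q + 24.1·(cos 26.500°, sin 26.500°) = (41.635, 1.7351). QH is perpendicular to HT; with |HT| = 15.1 on the left of QH, T = H + 15.1·(-0.44620, 0.89493) = (34.897, 15.249). Then cos ∠QTH = TQ·TH / (|TQ||TH|), giving 57.931°.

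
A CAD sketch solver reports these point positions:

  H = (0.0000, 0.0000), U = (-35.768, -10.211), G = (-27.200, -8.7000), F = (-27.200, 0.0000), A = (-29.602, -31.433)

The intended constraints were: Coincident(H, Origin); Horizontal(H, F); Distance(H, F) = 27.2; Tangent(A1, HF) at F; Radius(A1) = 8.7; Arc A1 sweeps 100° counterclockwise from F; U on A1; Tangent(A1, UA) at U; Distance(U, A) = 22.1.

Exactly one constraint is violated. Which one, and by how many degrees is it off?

Tangent(A1, UA) at U — off by 6.20°.

H = (0.00, 0.00) ✓; H.y = 0.00, F.y = 0.00 ✓; |HF| = 27.20 ✓; ∠(GF, FH) = 90.00° ✓; |GF| = 8.700 ✓; bearing(G→U) − bearing(G→F) = 100.0° ✓; |GU| = 8.700 ✓; ∠(GU, UA) = 83.80° ✗; |UA| = 22.10 ✓.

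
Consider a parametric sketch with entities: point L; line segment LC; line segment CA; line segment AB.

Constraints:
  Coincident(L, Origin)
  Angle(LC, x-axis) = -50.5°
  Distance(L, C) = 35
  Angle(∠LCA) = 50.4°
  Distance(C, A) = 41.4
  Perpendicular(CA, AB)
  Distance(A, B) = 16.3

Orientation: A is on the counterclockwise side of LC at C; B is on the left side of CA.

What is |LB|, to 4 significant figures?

21.87

∠LCA = 50.4°, so CA runs at -50.5° + (180° − 50.4°) = 79.10° from the x-axis; with |CA| = 41.4, A = C + 41.4·(cos 79.10°, sin 79.10°) = (30.09, 13.65). The perpendicularity gives AB at right angles to CA; with |AB| = 16.3 on the left of CA, B = A + 16.3·(-0.9820, 0.1891) = (14.09, 16.73). Then |LB| = |B − L| = 21.87.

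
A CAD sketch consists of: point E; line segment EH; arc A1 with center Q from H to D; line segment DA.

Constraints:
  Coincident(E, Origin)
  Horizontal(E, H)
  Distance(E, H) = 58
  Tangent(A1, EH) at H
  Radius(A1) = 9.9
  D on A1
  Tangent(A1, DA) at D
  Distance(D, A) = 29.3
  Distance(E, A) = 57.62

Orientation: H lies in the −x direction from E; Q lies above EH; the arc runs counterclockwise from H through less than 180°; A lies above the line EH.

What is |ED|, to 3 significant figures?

48.9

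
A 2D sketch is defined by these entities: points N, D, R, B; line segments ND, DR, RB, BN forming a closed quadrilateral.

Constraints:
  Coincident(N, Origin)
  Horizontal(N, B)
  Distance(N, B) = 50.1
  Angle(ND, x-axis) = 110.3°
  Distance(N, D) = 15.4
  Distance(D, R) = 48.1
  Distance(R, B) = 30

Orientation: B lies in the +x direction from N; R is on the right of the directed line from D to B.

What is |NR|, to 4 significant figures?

34.53

Checks: |DR| = 48.10 ✓; |RB| = 30.00 ✓.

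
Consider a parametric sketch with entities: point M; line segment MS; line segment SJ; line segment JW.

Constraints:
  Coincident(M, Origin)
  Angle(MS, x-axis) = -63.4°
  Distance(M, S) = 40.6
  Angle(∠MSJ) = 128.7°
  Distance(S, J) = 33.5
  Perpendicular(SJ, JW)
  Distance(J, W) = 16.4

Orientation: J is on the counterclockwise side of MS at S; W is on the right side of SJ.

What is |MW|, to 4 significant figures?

76.02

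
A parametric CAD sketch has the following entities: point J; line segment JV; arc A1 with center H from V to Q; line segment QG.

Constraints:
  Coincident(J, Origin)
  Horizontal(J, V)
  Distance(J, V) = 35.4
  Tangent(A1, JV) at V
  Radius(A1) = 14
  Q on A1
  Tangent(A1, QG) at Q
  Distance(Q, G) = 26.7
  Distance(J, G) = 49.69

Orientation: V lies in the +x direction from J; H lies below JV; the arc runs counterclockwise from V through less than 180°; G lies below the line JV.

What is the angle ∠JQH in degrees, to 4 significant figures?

134.3°

Checks: |HQ| = 14.00 ✓; ∠(HQ, QG) = 90.00° ✓; |QG| = 26.70 ✓; |JG| = 49.69 ✓.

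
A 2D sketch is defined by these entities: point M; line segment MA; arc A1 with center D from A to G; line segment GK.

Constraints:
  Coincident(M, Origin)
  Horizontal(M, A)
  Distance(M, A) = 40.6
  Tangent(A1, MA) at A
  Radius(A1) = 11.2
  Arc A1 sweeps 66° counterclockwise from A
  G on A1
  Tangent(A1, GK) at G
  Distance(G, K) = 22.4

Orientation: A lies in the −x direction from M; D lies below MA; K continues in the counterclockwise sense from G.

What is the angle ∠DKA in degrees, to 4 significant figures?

15.06°

On A1, A sits at bearing 90° from D; a 66° counterclockwise sweep puts G at bearing 156°, so G = D + 11.2·(cos 156°, sin 156°) = (-50.83, -6.645). A1 meets GK tangentially, so DG is at right angles to GK, so GK runs along (−sin 156°, cos 156°); with |GK| = 22.4, K = (-59.94, -27.11). Then cos ∠DKA = KD·KA / (|KD||KA|), giving 15.06°.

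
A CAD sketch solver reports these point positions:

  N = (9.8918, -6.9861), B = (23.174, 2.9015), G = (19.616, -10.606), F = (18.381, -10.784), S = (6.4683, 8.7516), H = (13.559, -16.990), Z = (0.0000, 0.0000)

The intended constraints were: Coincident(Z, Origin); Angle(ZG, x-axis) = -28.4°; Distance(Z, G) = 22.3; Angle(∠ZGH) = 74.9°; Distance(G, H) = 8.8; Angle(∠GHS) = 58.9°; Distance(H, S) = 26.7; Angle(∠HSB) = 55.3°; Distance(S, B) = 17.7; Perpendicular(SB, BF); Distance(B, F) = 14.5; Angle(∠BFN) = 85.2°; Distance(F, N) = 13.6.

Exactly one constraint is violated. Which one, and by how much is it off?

Distance(F, N) = 13.6 — off by 4.30.

Z = (0.00, 0.00) ✓; ZG at -28.40° ✓; |ZG| = 22.30 ✓; ∠ZGH = 74.90° ✓; |GH| = 8.800 ✓; ∠GHS = 58.89° ✓; |HS| = 26.70 ✓; ∠HSB = 55.30° ✓; |SB| = 17.70 ✓; ∠(SB, BF) = 90.00° ✓; |BF| = 14.50 ✓; ∠BFN = 85.20° ✓; |FN| = 9.300 ✗.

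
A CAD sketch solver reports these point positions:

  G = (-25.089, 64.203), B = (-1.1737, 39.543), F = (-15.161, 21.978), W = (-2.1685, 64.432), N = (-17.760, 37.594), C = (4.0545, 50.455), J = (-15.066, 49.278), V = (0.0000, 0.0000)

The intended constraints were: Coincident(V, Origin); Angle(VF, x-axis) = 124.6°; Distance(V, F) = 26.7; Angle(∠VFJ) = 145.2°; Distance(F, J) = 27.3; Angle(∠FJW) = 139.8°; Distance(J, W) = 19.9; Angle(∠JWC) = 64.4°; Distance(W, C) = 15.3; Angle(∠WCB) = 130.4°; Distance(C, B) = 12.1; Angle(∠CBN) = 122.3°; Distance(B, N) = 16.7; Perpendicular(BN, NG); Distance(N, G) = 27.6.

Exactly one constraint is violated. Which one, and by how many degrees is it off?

Perpendicular(BN, NG) — off by 8.70°.

V = (0.00, 0.00) ✓; VF at 124.6° ✓; |VF| = 26.70 ✓; ∠VFJ = 145.2° ✓; |FJ| = 27.30 ✓; ∠FJW = 139.8° ✓; |JW| = 19.90 ✓; ∠JWC = 64.40° ✓; |WC| = 15.30 ✓; ∠WCB = 130.4° ✓; |CB| = 12.10 ✓; ∠CBN = 122.3° ✓; |BN| = 16.70 ✓; ∠(BN, NG) = 81.30° ✗; |NG| = 27.60 ✓.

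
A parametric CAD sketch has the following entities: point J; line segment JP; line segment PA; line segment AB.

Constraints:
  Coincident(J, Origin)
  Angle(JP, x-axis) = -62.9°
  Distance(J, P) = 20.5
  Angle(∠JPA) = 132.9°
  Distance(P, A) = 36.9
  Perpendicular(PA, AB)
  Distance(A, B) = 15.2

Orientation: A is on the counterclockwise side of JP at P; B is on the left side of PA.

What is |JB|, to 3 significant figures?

50.9

J is at the origin; JP runs at -62.9° with length 20.5, so P = 20.5·(cos -62.9°, sin -62.9°) = (9.34, -18.2). ∠JPA = 132.9°, so PA runs at -62.9° + (180° − 132.9°) = -15.8° from the x-axis; with |PA| = 36.9, A = P + 36.9·(cos -15.8°, sin -15.8°) = (44.8, -28.3). PA is perpendicular to AB; with |AB| = 15.2 on the left of PA, B = A + 15.2·(0.272, 0.962) = (49.0, -13.7). Then |JB| = |B − J| = 50.9.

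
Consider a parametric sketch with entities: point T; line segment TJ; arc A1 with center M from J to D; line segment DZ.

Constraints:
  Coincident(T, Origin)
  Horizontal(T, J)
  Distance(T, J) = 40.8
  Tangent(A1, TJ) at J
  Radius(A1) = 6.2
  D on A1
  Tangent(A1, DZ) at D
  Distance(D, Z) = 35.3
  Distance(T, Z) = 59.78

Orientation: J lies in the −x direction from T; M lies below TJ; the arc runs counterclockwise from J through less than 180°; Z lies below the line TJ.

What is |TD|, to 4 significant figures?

47.47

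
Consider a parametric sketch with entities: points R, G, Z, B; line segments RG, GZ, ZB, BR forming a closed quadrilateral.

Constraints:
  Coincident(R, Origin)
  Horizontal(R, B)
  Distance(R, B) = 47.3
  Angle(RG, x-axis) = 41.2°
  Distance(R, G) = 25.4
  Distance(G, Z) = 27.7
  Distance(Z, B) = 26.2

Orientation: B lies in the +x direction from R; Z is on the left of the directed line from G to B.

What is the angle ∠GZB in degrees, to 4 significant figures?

74.86°

R is at the origin; R and B share the same y with |RB| = 47.3 and B in +x, so B = (47.3, 0). RG runs at 41.2° with |RG| = 25.4, so G = (19.11, 16.73). Z is determined by |GZ| = 27.7 and |ZB| = 26.2 together: it lies at the intersection of circle(G, 27.7) and circle(B, 26.2). With |GB| = 32.78, the foot of the radical line on GB is 17.62 from G and the perpendicular offset is √(27.7² − 17.62²) = 21.37. Taking the left-of-GB solution: Z = (45.17, 26.11).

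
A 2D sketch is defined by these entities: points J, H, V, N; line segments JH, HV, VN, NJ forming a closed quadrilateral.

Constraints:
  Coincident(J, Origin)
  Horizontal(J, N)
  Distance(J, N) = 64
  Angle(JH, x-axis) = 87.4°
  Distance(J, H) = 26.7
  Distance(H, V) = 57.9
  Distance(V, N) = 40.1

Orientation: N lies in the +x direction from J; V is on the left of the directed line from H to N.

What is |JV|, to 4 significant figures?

69.94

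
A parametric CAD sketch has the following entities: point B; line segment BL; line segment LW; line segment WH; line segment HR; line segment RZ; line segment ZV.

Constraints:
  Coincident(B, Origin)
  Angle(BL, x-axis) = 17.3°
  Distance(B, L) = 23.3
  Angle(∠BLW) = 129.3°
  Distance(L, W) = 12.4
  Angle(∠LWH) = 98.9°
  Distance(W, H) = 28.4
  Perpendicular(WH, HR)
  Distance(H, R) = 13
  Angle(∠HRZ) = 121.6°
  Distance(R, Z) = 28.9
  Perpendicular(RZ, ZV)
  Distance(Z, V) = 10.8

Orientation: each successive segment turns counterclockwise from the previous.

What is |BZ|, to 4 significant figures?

9.937

B is at the origin; BL runs at 17.3° with length 23.3, so L = (22.25, 6.929). ∠BLW = 129.3° gives LW at 68.00° from the x-axis; with |LW| = 12.4, W = (26.89, 18.43). ∠LWH = 98.9° gives WH at 149.1° from the x-axis; with |WH| = 28.4, H = (2.522, 33.01). WH ⟂ HR, so HR runs at -120.9°; with |HR| = 13.0, R = (-4.154, 21.86). ∠HRZ = 121.6° gives RZ at -62.50° from the x-axis; with |RZ| = 28.9, Z = (9.191, -3.779). Then |BZ| = |Z − B| = 9.937.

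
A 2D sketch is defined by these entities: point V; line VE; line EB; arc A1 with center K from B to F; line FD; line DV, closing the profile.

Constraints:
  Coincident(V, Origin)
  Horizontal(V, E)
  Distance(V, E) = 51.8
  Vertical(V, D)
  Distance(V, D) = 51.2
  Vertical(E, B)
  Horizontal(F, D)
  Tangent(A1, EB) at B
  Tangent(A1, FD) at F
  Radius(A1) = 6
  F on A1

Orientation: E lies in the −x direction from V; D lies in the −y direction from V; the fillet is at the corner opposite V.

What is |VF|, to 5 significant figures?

68.696

The virtual corner opposite V is at (-51.800, -51.200). The tangent condition forces KB to be normal to EB and A1 meets FD tangentially, so KF is at right angles to FD, with radius 6.0, so the center K sits 6.0 in from both sides at K = (-45.800, -45.200). That places the tangent points at B = (-51.800, -45.200) on EB and F = (-45.800, -51.200) on FD. Then |VF| = |F − V| = 68.696.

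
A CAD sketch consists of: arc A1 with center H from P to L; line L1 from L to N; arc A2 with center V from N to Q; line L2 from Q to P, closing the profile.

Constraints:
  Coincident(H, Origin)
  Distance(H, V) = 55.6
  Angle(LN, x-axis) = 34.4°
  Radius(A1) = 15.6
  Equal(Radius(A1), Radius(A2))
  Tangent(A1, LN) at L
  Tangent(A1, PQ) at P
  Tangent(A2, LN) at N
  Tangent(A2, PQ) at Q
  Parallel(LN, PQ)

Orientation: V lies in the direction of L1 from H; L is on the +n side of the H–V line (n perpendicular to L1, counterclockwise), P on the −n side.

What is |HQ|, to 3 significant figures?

57.7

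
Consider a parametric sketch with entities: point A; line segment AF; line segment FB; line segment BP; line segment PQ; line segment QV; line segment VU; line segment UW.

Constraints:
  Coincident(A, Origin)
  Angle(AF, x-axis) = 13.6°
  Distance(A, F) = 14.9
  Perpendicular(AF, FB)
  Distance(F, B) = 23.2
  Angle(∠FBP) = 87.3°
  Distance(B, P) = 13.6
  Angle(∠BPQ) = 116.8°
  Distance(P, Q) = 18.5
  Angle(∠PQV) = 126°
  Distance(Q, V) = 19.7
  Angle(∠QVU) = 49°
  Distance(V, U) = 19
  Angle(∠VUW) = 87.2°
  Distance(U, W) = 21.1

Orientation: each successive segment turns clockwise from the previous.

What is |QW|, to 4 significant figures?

7.999

∠QVU = 49.0° gives VU at -57.30° from the x-axis; with |VU| = 19.0, U = (11.06, -4.060). ∠VUW = 87.2° gives UW at -150.1° from the x-axis; with |UW| = 21.1, W = (-7.228, -14.58). Then |QW| = |W − Q| = 7.999.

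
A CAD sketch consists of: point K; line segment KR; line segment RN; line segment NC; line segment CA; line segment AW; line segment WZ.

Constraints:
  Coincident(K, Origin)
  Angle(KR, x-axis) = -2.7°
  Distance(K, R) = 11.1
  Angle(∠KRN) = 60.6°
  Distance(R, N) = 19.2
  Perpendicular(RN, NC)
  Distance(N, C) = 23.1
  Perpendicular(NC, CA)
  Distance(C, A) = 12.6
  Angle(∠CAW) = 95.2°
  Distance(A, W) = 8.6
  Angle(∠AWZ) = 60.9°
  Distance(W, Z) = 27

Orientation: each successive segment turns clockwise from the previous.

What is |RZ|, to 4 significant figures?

39.74

K is at the origin; KR runs at -2.7° with length 11.1, so R = (11.09, -0.5229). ∠KRN = 60.6° gives RN at -122.1° from the x-axis; with |RN| = 19.2, N = (0.8848, -16.79). RN is perpendicular to NC, so NC runs at 147.9°; with |NC| = 23.1, C = (-18.68, -4.512). NC is perpendicular to CA, so CA runs at 57.90°; with |CA| = 12.6, A = (-11.99, 6.161). ∠CAW = 95.2° gives AW at -26.90° from the x-axis; with |AW| = 8.6, W = (-4.319, 2.270). ∠AWZ = 60.9° gives WZ at -146.0° from the x-axis; with |WZ| = 27.0, Z = (-26.70, -12.83). Then |RZ| = |Z − R| = 39.74.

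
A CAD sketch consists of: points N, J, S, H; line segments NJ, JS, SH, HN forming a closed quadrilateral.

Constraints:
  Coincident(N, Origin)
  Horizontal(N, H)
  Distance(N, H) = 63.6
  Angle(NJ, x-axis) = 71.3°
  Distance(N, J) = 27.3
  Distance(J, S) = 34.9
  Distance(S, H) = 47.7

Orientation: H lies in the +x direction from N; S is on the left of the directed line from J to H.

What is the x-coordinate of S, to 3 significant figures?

40.0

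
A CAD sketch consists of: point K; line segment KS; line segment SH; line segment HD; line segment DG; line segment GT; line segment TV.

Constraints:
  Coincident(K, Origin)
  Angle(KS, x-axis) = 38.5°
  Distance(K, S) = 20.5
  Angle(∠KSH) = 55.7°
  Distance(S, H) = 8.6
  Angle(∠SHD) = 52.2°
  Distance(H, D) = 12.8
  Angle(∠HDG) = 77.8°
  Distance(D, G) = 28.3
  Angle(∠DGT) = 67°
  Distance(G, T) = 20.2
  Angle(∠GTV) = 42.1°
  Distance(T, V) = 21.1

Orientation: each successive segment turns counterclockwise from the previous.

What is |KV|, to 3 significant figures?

26.2

∠DGT = 67.0° gives GT at 146° from the x-axis; with |GT| = 20.2, T = (19.4, 30.0). ∠GTV = 42.1° gives TV at -76.3° from the x-axis; with |TV| = 21.1, V = (24.4, 9.51). Then |KV| = |V − K| = 26.2.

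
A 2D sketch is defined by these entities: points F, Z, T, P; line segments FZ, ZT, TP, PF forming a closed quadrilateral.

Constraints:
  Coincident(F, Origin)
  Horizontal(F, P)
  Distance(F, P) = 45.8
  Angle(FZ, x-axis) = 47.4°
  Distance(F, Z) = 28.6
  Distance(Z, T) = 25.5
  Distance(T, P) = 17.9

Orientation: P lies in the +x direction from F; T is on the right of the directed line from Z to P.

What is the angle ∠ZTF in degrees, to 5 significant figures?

64.005°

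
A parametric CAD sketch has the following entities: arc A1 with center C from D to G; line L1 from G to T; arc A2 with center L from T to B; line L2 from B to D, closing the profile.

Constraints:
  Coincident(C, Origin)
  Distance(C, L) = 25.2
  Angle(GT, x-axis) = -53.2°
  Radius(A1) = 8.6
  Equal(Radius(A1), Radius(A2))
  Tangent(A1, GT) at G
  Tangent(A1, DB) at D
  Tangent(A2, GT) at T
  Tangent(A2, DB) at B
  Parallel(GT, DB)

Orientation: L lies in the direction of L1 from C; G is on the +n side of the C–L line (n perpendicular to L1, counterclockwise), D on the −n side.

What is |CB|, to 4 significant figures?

26.63

The slot axis is L1's direction at -53.2°, so u = (cos -53.2°, sin -53.2°) = (0.5990, -0.8007) and n = (−sin -53.2°, cos -53.2°) = (0.8007, 0.5990). C is at the origin and L lies 25.2 along u from C, so L = 25.2·u = (15.10, -20.18). Tangency of A1 to both parallel lines with radius 8.6 puts G and D at C ± 8.6·n: G = (6.886, 5.152), D = (-6.886, -5.152). Equal radii place T and B the same way about L: T = L + 8.6·n = (21.98, -15.03), B = L − 8.6·n = (8.209, -25.33). Then |CB| = |B − C| = 26.63.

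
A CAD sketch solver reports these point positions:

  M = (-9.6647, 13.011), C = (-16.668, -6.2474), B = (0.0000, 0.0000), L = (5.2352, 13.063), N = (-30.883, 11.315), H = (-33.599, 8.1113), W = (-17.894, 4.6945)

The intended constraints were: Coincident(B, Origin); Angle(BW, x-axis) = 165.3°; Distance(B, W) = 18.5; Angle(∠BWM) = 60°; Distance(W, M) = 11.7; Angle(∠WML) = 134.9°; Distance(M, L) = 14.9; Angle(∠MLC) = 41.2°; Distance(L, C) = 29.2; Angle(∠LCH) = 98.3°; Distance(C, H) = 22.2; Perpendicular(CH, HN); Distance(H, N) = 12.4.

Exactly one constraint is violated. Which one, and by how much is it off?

Distance(H, N) = 12.4 — off by 8.20.

B = (0.00, 0.00) ✓; BW at 165.3° ✓; |BW| = 18.50 ✓; ∠BWM = 60.00° ✓; |WM| = 11.70 ✓; ∠WML = 134.9° ✓; |ML| = 14.90 ✓; ∠MLC = 41.20° ✓; |LC| = 29.20 ✓; ∠LCH = 98.30° ✓; |CH| = 22.20 ✓; ∠(CH, HN) = 89.99° ✓; |HN| = 4.200 ✗.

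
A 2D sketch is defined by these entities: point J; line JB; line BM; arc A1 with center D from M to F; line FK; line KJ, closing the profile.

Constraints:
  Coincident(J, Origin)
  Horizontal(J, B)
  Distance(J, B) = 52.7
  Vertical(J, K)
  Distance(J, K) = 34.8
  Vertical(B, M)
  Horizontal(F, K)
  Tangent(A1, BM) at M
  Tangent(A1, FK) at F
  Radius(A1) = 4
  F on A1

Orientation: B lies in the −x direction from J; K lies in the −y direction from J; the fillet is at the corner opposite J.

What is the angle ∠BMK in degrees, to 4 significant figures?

94.34°

J is at the origin; JB is horizontal with |JB| = 52.7 and B on the −x side, so B = (-52.70, 0.000). J and K share the same x with |JK| = 34.8 and K on the −y side, so K = (0.000, -34.80). The virtual corner opposite J is at (-52.70, -34.80). The tangent condition forces DM to be normal to BM and A1 meets FK tangentially, so DF is at right angles to FK, with radius 4.0, so the center D sits 4.0 in from both sides at D = (-48.70, -30.80). That places the tangent points at M = (-52.70, -30.80) on BM and F = (-48.70, -34.80) on FK. Then cos ∠BMK = MB·MK / (|MB||MK|), giving 94.34°.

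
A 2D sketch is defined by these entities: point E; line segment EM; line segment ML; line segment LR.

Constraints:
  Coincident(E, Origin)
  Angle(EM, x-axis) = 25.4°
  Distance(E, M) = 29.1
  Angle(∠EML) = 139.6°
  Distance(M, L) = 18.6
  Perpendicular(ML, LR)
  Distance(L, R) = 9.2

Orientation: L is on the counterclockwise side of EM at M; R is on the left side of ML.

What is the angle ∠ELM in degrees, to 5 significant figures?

24.830°

E is at the origin; EM runs at 25.4° with length 29.1, so M = 29.1·(cos 25.4°, sin 25.4°) = (26.287, 12.482). ∠EML = 139.6°, so ML runs at 25.4° + (180° − 139.6°) = 65.800° from the x-axis; with |ML| = 18.6, L = M + 18.6·(cos 65.800°, sin 65.800°) = (33.912, 29.447). Then cos ∠ELM = LE·LM / (|LE||LM|), giving 24.830°.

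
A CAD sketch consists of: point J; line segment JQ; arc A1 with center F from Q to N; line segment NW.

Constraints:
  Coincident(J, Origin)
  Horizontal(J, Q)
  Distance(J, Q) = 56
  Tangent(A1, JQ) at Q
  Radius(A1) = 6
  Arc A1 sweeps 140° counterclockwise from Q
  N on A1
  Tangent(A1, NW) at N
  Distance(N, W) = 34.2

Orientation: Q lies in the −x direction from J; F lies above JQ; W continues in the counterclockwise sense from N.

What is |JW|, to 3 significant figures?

84.8

J is at the origin; JQ is horizontal with |JQ| = 56.0 and Q on the −x side, so Q = (-56.0, 0.00). The tangent condition forces FQ to be normal to JQ, so F = Q + (0, 6) = (-56.0, 6.00). On A1, Q sits at bearing -90° from F; a 140° counterclockwise sweep puts N at bearing 50°, so N = F + 6.0·(cos 50°, sin 50°) = (-52.1, 10.6). A1 meets NW tangentially, so FN is at right angles to NW, so NW runs along (−sin 50°, cos 50°); with |NW| = 34.2, W = (-78.3, 32.6). Then |JW| = |W − J| = 84.8.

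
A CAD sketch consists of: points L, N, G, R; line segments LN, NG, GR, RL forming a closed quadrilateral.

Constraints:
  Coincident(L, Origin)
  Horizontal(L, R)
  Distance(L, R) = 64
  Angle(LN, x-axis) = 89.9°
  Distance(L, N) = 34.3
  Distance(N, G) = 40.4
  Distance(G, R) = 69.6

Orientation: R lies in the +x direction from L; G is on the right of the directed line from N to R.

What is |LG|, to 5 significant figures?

7.8517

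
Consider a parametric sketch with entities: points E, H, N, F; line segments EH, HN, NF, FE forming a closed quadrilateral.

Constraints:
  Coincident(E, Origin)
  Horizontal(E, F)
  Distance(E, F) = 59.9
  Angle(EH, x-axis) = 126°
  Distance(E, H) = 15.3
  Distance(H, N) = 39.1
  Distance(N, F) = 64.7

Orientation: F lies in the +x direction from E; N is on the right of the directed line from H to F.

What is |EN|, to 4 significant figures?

25.57

E is at the origin; E and F share the same y with |EF| = 59.9 and F in +x, so F = (59.9, 0). EH runs at 126.0° with |EH| = 15.3, so H = (-8.993, 12.38). N is determined by |HN| = 39.1 and |NF| = 64.7 together: it lies at the intersection of circle(H, 39.1) and circle(F, 64.7). With |HF| = 70.00, the foot of the radical line on HF is 16.02 from H and the perpendicular offset is √(39.1² − 16.02²) = 35.67. Taking the right-of-HF solution: N = (0.4634, -25.56).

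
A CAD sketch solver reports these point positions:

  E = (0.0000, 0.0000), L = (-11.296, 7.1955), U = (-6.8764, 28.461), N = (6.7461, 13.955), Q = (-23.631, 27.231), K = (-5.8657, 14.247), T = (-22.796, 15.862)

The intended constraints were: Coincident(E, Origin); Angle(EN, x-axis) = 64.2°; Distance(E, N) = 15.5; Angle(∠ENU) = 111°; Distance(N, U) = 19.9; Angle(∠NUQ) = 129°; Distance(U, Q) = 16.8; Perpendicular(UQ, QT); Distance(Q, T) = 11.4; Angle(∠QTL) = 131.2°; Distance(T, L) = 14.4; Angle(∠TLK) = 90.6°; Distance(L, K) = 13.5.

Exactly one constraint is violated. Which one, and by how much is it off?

Distance(L, K) = 13.5 — off by 4.60.

E = (0.00, 0.00) ✓; EN at 64.20° ✓; |EN| = 15.50 ✓; ∠ENU = 111.0° ✓; |NU| = 19.90 ✓; ∠NUQ = 129.0° ✓; |UQ| = 16.80 ✓; ∠(UQ, QT) = 90.00° ✓; |QT| = 11.40 ✓; ∠QTL = 131.2° ✓; |TL| = 14.40 ✓; ∠TLK = 90.60° ✓; |LK| = 8.900 ✗.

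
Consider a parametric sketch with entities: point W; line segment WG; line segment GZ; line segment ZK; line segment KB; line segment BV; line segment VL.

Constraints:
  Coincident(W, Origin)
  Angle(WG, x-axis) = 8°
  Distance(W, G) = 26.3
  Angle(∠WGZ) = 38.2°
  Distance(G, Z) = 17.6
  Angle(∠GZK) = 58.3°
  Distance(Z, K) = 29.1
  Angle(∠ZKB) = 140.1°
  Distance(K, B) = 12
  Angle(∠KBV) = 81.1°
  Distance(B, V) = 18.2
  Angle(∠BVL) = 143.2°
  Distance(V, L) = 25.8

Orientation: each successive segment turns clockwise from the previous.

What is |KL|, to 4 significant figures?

37.18

W is at the origin; WG runs at 8.0° with length 26.3, so G = (26.04, 3.660). ∠WGZ = 38.2° gives GZ at -133.8° from the x-axis; with |GZ| = 17.6, Z = (13.86, -9.043). ∠GZK = 58.3° gives ZK at 104.5° from the x-axis; with |ZK| = 29.1, K = (6.576, 19.13). ∠ZKB = 140.1° gives KB at 64.60° from the x-axis; with |KB| = 12.0, B = (11.72, 29.97). ∠KBV = 81.1° gives BV at -34.30° from the x-axis; with |BV| = 18.2, V = (26.76, 19.71). ∠BVL = 143.2° gives VL at -71.10° from the x-axis; with |VL| = 25.8, L = (35.12, -4.695). Then |KL| = |L − K| = 37.18.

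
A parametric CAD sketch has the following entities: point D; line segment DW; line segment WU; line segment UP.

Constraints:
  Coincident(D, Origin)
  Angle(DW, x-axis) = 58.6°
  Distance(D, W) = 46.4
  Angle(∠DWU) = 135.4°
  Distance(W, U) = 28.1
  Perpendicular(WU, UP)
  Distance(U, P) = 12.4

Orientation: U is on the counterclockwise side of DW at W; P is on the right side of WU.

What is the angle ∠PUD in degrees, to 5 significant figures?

118.05°

D is at the origin; DW runs at 58.6° with length 46.4, so W = 46.4·(cos 58.6°, sin 58.6°) = (24.175, 39.605). ∠DWU = 135.4°, so WU runs at 58.6° + (180° − 135.4°) = 103.20° from the x-axis; with |WU| = 28.1, U = W + 28.1·(cos 103.20°, sin 103.20°) = (17.758, 66.962). WU is perpendicular to UP; with |UP| = 12.4 on the right of WU, P = U + 12.4·(0.97358, 0.22835) = (29.831, 69.794). Then cos ∠PUD = UP·UD / (|UP||UD|), giving 118.05°.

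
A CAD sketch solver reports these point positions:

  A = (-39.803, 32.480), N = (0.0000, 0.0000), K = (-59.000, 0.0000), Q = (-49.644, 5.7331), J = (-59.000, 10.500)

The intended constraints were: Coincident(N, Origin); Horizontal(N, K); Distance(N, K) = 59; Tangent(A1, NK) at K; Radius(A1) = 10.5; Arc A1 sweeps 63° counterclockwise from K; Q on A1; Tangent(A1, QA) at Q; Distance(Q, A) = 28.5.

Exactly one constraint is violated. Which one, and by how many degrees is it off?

Tangent(A1, QA) at Q — off by 6.80°.

N = (0.00, 0.00) ✓; N.y = 0.00, K.y = 0.00 ✓; |NK| = 59.00 ✓; ∠(JK, KN) = 90.00° ✓; |JK| = 10.50 ✓; bearing(J→Q) − bearing(J→K) = 63.00° ✓; |JQ| = 10.50 ✓; ∠(JQ, QA) = 83.20° ✗; |QA| = 28.50 ✓.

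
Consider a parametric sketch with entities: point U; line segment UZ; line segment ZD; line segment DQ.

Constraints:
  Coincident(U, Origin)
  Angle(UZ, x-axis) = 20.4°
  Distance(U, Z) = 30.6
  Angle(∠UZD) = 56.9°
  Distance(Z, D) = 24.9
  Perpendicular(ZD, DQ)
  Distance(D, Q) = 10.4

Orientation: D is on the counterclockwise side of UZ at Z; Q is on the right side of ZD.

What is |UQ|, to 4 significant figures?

36.95

U is at the origin; UZ runs at 20.4° with length 30.6, so Z = 30.6·(cos 20.4°, sin 20.4°) = (28.68, 10.67). ∠UZD = 56.9°, so ZD runs at 20.4° + (180° − 56.9°) = 143.5° from the x-axis; with |ZD| = 24.9, D = Z + 24.9·(cos 143.5°, sin 143.5°) = (8.665, 25.48). The perpendicularity gives DQ at right angles to ZD; with |DQ| = 10.4 on the right of ZD, Q = D + 10.4·(0.5948, 0.8039) = (14.85, 33.84). Then |UQ| = |Q − U| = 36.95.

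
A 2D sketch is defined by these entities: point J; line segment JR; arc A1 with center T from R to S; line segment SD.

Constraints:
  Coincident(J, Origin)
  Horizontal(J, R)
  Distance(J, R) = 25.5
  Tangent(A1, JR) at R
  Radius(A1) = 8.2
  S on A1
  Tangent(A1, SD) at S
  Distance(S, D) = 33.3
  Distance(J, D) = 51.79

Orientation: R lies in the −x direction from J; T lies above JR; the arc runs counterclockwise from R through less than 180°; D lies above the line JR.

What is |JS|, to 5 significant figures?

21.084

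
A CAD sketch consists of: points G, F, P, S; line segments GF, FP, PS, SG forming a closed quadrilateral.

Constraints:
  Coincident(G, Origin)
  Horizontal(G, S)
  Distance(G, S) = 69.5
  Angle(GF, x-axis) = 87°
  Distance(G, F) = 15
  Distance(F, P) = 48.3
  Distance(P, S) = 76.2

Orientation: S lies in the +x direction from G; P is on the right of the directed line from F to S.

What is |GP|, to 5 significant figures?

33.334

G is at the origin; GS is horizontal with |GS| = 69.5 and S in +x, so S = (69.5, 0). GF runs at 87.0° with |GF| = 15.0, so F = (0.78504, 14.979). P is determined by |FP| = 48.3 and |PS| = 76.2 together: it lies at the intersection of circle(F, 48.3) and circle(S, 76.2). With |FS| = 70.329, the foot of the radical line on FS is 10.469 from F and the perpendicular offset is √(48.3² − 10.469²) = 47.152. Taking the right-of-FS solution: P = (0.97114, -33.320).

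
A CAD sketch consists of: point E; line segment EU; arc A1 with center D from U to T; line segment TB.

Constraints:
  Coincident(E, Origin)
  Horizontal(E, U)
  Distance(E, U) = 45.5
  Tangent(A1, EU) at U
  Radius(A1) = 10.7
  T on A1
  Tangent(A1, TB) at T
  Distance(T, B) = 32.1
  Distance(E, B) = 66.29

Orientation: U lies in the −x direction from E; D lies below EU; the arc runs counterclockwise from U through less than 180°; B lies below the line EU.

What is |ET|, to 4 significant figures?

57.44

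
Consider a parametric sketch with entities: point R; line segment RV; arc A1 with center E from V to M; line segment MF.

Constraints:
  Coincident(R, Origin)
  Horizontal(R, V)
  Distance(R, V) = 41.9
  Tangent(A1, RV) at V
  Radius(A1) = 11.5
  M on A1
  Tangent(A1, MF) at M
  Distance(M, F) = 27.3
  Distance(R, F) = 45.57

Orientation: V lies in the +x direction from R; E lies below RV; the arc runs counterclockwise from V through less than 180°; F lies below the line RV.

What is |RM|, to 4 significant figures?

32.08

Checks: |EM| = 11.50 ✓; ∠(EM, MF) = 90.00° ✓; |MF| = 27.30 ✓; |RF| = 45.57 ✓.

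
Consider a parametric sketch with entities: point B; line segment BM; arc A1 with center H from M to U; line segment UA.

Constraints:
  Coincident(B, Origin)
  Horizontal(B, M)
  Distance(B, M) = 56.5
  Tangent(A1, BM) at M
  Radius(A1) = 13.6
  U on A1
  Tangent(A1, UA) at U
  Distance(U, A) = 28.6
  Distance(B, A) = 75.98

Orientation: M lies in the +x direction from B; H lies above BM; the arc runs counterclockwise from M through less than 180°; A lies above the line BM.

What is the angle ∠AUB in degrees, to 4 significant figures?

87.41°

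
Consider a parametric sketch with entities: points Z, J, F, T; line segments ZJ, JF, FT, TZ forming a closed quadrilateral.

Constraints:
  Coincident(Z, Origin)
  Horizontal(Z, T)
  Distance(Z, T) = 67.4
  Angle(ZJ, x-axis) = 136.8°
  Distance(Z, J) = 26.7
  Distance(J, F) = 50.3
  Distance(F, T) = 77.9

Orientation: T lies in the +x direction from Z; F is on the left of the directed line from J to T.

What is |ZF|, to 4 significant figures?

57.86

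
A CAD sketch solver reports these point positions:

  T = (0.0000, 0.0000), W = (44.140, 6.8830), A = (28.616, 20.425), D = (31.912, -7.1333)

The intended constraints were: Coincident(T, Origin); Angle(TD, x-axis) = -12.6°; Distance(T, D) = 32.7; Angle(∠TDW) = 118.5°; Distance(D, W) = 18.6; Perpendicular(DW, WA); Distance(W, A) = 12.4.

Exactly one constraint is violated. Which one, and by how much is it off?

Distance(W, A) = 12.4 — off by 8.20.

T = (0.00, 0.00) ✓; TD at -12.60° ✓; |TD| = 32.70 ✓; ∠TDW = 118.5° ✓; |DW| = 18.60 ✓; ∠(DW, WA) = 90.00° ✓; |WA| = 20.60 ✗.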